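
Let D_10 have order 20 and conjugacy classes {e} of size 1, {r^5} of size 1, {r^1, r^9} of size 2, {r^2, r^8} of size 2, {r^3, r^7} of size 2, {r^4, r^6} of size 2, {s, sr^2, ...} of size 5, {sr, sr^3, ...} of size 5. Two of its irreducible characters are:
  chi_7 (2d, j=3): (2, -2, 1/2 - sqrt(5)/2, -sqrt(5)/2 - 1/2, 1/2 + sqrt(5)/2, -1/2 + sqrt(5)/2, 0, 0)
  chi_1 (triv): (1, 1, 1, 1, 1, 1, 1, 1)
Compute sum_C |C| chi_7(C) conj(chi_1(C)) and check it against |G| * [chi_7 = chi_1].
Sum = 0; so <chi_7, chi_1> = 0 (distinct irreducibles are orthogonal).

Explanation: Compute term by term over conjugacy classes (|C| * chi_7(C) * conj(chi_1(C))):
  1*(2)*conj(1) + 1*(-2)*conj(1) + 2*(1/2 - sqrt(5)/2)*conj(1) + 2*(-sqrt(5)/2 - 1/2)*conj(1) + 2*(1/2 + sqrt(5)/2)*conj(1) + 2*(-1/2 + sqrt(5)/2)*conj(1) + 5*(0)*conj(1) + 5*(0)*conj(1)
  = (2) + (-2) + (1 - sqrt(5)) + (-sqrt(5) - 1) + (1 + sqrt(5)) + (-1 + sqrt(5)) + (0) + (0)
  = 0.
Dividing by |G| = 20 gives 0/20 = 0, matching the row-orthogonality relation <chi_7, chi_1> = [chi_7 = chi_1].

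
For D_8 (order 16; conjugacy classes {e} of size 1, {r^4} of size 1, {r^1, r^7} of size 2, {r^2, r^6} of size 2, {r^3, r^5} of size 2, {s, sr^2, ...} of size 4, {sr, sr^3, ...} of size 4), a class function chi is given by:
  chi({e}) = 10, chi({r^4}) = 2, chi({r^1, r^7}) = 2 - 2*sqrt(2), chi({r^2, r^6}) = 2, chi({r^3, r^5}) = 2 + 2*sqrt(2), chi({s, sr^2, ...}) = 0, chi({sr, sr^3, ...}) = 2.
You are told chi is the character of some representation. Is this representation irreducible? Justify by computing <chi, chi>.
Not irreducible (reducible): <chi, chi> = 11 > 1.

Argument: <chi, chi> = (1/|G|) sum_C |C| * |chi(C)|^2 = (1/16)[1*|10|^2 + 1*|2|^2 + 2*|2 - 2*sqrt(2)|^2 + 2*|2|^2 + 2*|2 + 2*sqrt(2)|^2 + 4*|0|^2 + 4*|2|^2]
  = (1/16)[(100) + (4) + (24 - 16*sqrt(2)) + (8) + (16*sqrt(2) + 24) + (0) + (16)] = 176/16 = 11.
A character is irreducible iff <chi, chi> = 1, so this representation is reducible.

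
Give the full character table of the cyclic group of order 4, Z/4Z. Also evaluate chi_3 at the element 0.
Character table of Z/4Z (irreps indexed chi_0,...,chi_3 with chi_k(m) = zeta_4^(k*m), zeta_4 = exp(2*pi*i/4)):
  irrep \ class  {0} (size 1)  {1} (size 1)  {2} (size 1)  {3} (size 1)
  chi_0          1             1             1             1           
  chi_1          1             I             -1            -I          
  chi_2          1             -1            1             -1          
  chi_3          1             -I            -1            I           

Spot check: chi_3(0) = zeta_4^(3*0) = zeta_4^0 = 1.

Z/4Z is abelian, so all 4 irreducible complex representations are 1-dimensional. They are given by chi_k(m) = zeta_4^(k*m) for k = 0,...,3. Row orthogonality: sum_m chi_k(m) conj(chi_l(m)) = 4 * [k = l].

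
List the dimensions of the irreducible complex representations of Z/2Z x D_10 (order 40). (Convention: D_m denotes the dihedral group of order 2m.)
Dimensions: 1, 1, 1, 1, 1, 1, 1, 1, 2, 2, 2, 2, 2, 2, 2, 2

Solution. There are 16 irreducibles (= number of conjugacy classes). Their dimensions d_i satisfy sum d_i^2 = |G| = 40: 1 + 1 + 1 + 1 + 1 + 1 + 1 + 1 + 4 + 4 + 4 + 4 + 4 + 4 + 4 + 4 = 40. (For the product with Z/2Z: each of the 2 1-dim characters of Z/2Z tensors with each irrep of D_10, giving 2 copies of each D_10-dimension.)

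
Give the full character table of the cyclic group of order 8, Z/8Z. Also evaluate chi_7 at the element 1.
Character table of Z/8Z (irreps indexed chi_0,...,chi_7 with chi_k(m) = zeta_8^(k*m), zeta_8 = exp(2*pi*i/8)):
  irrep \ class  {0} (size 1)  {1} (size 1)    {2} (size 1)  {3} (size 1)    {4} (size 1)  {5} (size 1)    {6} (size 1)  {7} (size 1)  
  chi_0          1             1               1             1               1             1               1             1             
  chi_1          1             exp(I*pi/4)     I             exp(3*I*pi/4)   -1            exp(-3*I*pi/4)  -I            exp(-I*pi/4)  
  chi_2          1             I               -1            -I              1             I               -1            -I            
  chi_3          1             exp(3*I*pi/4)   -I            exp(I*pi/4)     -1            exp(-I*pi/4)    I             exp(-3*I*pi/4)
  chi_4          1             -1              1             -1              1             -1              1             -1            
  chi_5          1             exp(-3*I*pi/4)  I             exp(-I*pi/4)    -1            exp(I*pi/4)     -I            exp(3*I*pi/4) 
  chi_6          1             -I              -1            I               1             -I              -1            I             
  chi_7          1             exp(-I*pi/4)    -I            exp(-3*I*pi/4)  -1            exp(3*I*pi/4)   I             exp(I*pi/4)   

Spot check: chi_7(1) = zeta_8^(7*1) = zeta_8^7 = exp(-I*pi/4).

Proof sketch: Z/8Z is abelian, so all 8 irreducible complex representations are 1-dimensional. They are given by chi_k(m) = zeta_8^(k*m) for k = 0,...,7. Row orthogonality: sum_m chi_k(m) conj(chi_l(m)) = 8 * [k = l].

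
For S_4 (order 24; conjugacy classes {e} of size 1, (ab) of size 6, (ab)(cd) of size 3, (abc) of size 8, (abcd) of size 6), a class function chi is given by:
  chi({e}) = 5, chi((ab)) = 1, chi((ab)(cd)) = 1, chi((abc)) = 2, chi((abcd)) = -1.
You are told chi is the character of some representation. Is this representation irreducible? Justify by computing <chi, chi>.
Not irreducible (reducible): <chi, chi> = 3 > 1.

Reasoning: <chi, chi> = (1/|G|) sum_C |C| * |chi(C)|^2 = (1/24)[1*|5|^2 + 6*|1|^2 + 3*|1|^2 + 8*|2|^2 + 6*|-1|^2]
  = (1/24)[(25) + (6) + (3) + (32) + (6)] = 72/24 = 3.
A character is irreducible iff <chi, chi> = 1, so this representation is reducible.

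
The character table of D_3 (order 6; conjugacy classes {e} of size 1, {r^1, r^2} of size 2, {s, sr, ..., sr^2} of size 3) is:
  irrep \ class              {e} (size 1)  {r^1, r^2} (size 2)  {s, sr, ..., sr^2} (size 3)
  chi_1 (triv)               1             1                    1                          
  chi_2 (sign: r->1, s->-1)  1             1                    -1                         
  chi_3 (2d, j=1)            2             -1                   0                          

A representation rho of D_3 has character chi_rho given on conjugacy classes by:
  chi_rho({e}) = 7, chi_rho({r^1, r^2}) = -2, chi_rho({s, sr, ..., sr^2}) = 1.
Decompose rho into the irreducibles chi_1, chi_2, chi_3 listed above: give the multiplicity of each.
Multiplicities: chi_1: 1, chi_2: 0, chi_3: 3.

Justification: Use <chi_rho, chi> = (1/|G|) sum_C |C| * chi_rho(C) * conj(chi(C)) with |G| = 6 for each irreducible chi in the table:
  <chi_rho, chi_1> = (1/6)[1*(7)*conj(1) + 2*(-2)*conj(1) + 3*(1)*conj(1)]
      = (1/6)[(7) + (-4) + (3)] = 6/6 = 1
  <chi_rho, chi_2> = (1/6)[1*(7)*conj(1) + 2*(-2)*conj(1) + 3*(1)*conj(-1)]
      = (1/6)[(7) + (-4) + (-3)] = 0/6 = 0
  <chi_rho, chi_3> = (1/6)[1*(7)*conj(2) + 2*(-2)*conj(-1) + 3*(1)*conj(0)]
      = (1/6)[(14) + (4) + (0)] = 18/6 = 3
Dimension check: dim(rho) = sum (mult * dim) = 1*1 + 0*1 + 3*2 = 7 = chi_rho(e) = 7.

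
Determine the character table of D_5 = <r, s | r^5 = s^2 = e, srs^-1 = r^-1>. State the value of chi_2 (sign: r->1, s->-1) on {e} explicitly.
Conjugacy classes: {e} of size 1, {r^1, r^4} of size 2, {r^2, r^3} of size 2, {s, sr, ..., sr^4} of size 5.
Character table:
  irrep \ class              {e} (size 1)  {r^1, r^4} (size 2)  {r^2, r^3} (size 2)  {s, sr, ..., sr^4} (size 5)
  chi_1 (triv)               1             1                    1                    1                          
  chi_2 (sign: r->1, s->-1)  1             1                    1                    -1                         
  chi_3 (2d, j=1)            2             -1/2 + sqrt(5)/2     -sqrt(5)/2 - 1/2     0                          
  chi_4 (2d, j=2)            2             -sqrt(5)/2 - 1/2     -1/2 + sqrt(5)/2     0                          

Spot check: chi_2 (sign: r->1, s->-1) on {e} = 1.

Why: D_5 has order 2*5 = 10 with 4 conjugacy classes, hence 4 irreducibles. Sum of squared dims 1 + 1 + 4 + 4 = 10 = |G|. Linear characters come from the abelianisation; the 2-dimensional irreps have character r^k -> 2*cos(2*pi*j*k/5), reflections -> 0.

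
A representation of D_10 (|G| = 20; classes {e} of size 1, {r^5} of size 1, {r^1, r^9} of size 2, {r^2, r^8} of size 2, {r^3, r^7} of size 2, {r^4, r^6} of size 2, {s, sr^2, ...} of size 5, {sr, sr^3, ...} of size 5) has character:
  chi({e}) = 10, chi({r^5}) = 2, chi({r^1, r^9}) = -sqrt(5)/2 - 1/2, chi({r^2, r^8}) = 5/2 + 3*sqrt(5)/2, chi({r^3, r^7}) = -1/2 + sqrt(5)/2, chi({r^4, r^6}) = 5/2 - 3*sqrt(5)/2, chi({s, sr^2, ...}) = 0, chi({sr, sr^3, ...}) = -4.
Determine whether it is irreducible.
Not irreducible (reducible): <chi, chi> = 13 > 1.

Reasoning: <chi, chi> = (1/|G|) sum_C |C| * |chi(C)|^2 = (1/20)[1*|10|^2 + 1*|2|^2 + 2*|-sqrt(5)/2 - 1/2|^2 + 2*|5/2 + 3*sqrt(5)/2|^2 + 2*|-1/2 + sqrt(5)/2|^2 + 2*|5/2 - 3*sqrt(5)/2|^2 + 5*|0|^2 + 5*|-4|^2]
  = (1/20)[(100) + (4) + (sqrt(5) + 3) + (15*sqrt(5) + 35) + (3 - sqrt(5)) + (35 - 15*sqrt(5)) + (0) + (80)] = 260/20 = 13.
A character is irreducible iff <chi, chi> = 1, so this representation is reducible.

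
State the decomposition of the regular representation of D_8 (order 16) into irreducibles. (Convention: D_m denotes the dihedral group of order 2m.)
Each irreducible V_i of dimension d_i appears with multiplicity d_i, i.e. rho_reg = (direct sum over all irreducibles V_i) d_i V_i. The irreducible dimensions for D_8 are 1, 1, 1, 1, 2, 2, 2: 4 irreducibles of dimension 1, each with multiplicity 1; 3 irreducibles of dimension 2, each with multiplicity 2. Total dimension 4*1*1 + 3*2*2 = 16 = |G|.

Justification: General theorem: in the regular representation of a finite group G, each irreducible appears with multiplicity equal to its dimension. Check: dim(rho_reg) = sum d_i^2 = 1 + 1 + 1 + 1 + 4 + 4 + 4 = 16 = |G|.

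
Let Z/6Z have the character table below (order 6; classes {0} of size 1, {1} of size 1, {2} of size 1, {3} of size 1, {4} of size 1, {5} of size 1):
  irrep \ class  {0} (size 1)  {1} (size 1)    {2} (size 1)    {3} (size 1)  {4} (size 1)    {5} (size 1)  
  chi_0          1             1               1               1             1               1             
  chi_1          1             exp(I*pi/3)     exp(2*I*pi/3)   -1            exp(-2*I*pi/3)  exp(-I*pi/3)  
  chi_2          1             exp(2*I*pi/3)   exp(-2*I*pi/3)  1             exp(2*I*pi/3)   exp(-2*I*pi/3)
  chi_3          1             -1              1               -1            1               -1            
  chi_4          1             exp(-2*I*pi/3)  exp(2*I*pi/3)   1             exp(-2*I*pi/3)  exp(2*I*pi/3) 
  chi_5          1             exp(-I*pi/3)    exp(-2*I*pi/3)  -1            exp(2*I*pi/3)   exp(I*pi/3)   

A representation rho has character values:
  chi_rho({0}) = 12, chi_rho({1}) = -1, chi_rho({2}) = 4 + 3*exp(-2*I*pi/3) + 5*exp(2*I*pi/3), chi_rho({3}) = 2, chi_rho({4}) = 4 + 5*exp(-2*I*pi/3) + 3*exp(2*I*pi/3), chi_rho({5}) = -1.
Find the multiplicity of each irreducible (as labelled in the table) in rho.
Multiplicities: chi_0: 2, chi_1: 2, chi_2: 2, chi_3: 2, chi_4: 3, chi_5: 1.

Derivation: Use <chi_rho, chi> = (1/|G|) sum_C |C| * chi_rho(C) * conj(chi(C)) with |G| = 6 for each irreducible chi in the table:
  <chi_rho, chi_0> = (1/6)[1*(12)*conj(1) + 1*(-1)*conj(1) + 1*(4 + 3*exp(-2*I*pi/3) + 5*exp(2*I*pi/3))*conj(1) + 1*(2)*conj(1) + 1*(4 + 5*exp(-2*I*pi/3) + 3*exp(2*I*pi/3))*conj(1) + 1*(-1)*conj(1)]
      = (1/6)[(12) + (-1) + (4 + 3*exp(-2*I*pi/3) + 5*exp(2*I*pi/3)) + (2) + (4 + 5*exp(-2*I*pi/3) + 3*exp(2*I*pi/3)) + (-1)] = 12/6 = 2
  <chi_rho, chi_1> = (1/6)[1*(12)*conj(1) + 1*(-1)*conj(exp(I*pi/3)) + 1*(4 + 3*exp(-2*I*pi/3) + 5*exp(2*I*pi/3))*conj(exp(2*I*pi/3)) + 1*(2)*conj(-1) + 1*(4 + 5*exp(-2*I*pi/3) + 3*exp(2*I*pi/3))*conj(exp(-2*I*pi/3)) + 1*(-1)*conj(exp(-I*pi/3))]
      = (1/6)[(12) + (-1 + exp(-2*I*pi/3) + 2*exp(I*pi/3)) + (5 + 4*exp(-2*I*pi/3) + 3*exp(2*I*pi/3)) + (-2) + (5 + 3*exp(-2*I*pi/3) + 4*exp(2*I*pi/3)) + (-1 + 2*exp(-I*pi/3) + exp(2*I*pi/3))] = 12/6 = 2
  <chi_rho, chi_2> = (1/6)[1*(12)*conj(1) + 1*(-1)*conj(exp(2*I*pi/3)) + 1*(4 + 3*exp(-2*I*pi/3) + 5*exp(2*I*pi/3))*conj(exp(-2*I*pi/3)) + 1*(2)*conj(1) + 1*(4 + 5*exp(-2*I*pi/3) + 3*exp(2*I*pi/3))*conj(exp(2*I*pi/3)) + 1*(-1)*conj(exp(-2*I*pi/3))]
      = (1/6)[(12) + (1 + 2*exp(-I*pi/3) + 3*exp(2*I*pi/3)) + (3 + 5*exp(-2*I*pi/3) + 4*exp(2*I*pi/3)) + (2) + (3 + 4*exp(-2*I*pi/3) + 5*exp(2*I*pi/3)) + (1 + 3*exp(-2*I*pi/3) + 2*exp(I*pi/3))] = 12/6 = 2
  <chi_rho, chi_3> = (1/6)[1*(12)*conj(1) + 1*(-1)*conj(-1) + 1*(4 + 3*exp(-2*I*pi/3) + 5*exp(2*I*pi/3))*conj(1) + 1*(2)*conj(-1) + 1*(4 + 5*exp(-2*I*pi/3) + 3*exp(2*I*pi/3))*conj(1) + 1*(-1)*conj(-1)]
      = (1/6)[(12) + (1) + (4 + 3*exp(-2*I*pi/3) + 5*exp(2*I*pi/3)) + (-2) + (4 + 5*exp(-2*I*pi/3) + 3*exp(2*I*pi/3)) + (1)] = 12/6 = 2
  <chi_rho, chi_4> = (1/6)[1*(12)*conj(1) + 1*(-1)*conj(exp(-2*I*pi/3)) + 1*(4 + 3*exp(-2*I*pi/3) + 5*exp(2*I*pi/3))*conj(exp(2*I*pi/3)) + 1*(2)*conj(1) + 1*(4 + 5*exp(-2*I*pi/3) + 3*exp(2*I*pi/3))*conj(exp(-2*I*pi/3)) + 1*(-1)*conj(exp(2*I*pi/3))]
      = (1/6)[(12) + (1 + 2*exp(-2*I*pi/3) + exp(I*pi/3)) + (5 + 4*exp(-2*I*pi/3) + 3*exp(2*I*pi/3)) + (2) + (5 + 3*exp(-2*I*pi/3) + 4*exp(2*I*pi/3)) + (1 + exp(-I*pi/3) + 2*exp(2*I*pi/3))] = 18/6 = 3
  <chi_rho, chi_5> = (1/6)[1*(12)*conj(1) + 1*(-1)*conj(exp(-I*pi/3)) + 1*(4 + 3*exp(-2*I*pi/3) + 5*exp(2*I*pi/3))*conj(exp(-2*I*pi/3)) + 1*(2)*conj(-1) + 1*(4 + 5*exp(-2*I*pi/3) + 3*exp(2*I*pi/3))*conj(exp(2*I*pi/3)) + 1*(-1)*conj(exp(I*pi/3))]
      = (1/6)[(12) + (-1 + 3*exp(-I*pi/3) + 2*exp(2*I*pi/3)) + (3 + 5*exp(-2*I*pi/3) + 4*exp(2*I*pi/3)) + (-2) + (3 + 4*exp(-2*I*pi/3) + 5*exp(2*I*pi/3)) + (-1 + 2*exp(-2*I*pi/3) + 3*exp(I*pi/3))] = 6/6 = 1
(Exp terms are combined using exp(i*s)*conj(exp(i*t)) = exp(i*(s-t)), and sums of them are collapsed using the identity that for every m > 1 the m distinct m-th roots of unity sum to 0, e.g. 1 + exp(2*I*pi/3) + exp(-2*I*pi/3) = 0.)
Dimension check: dim(rho) = sum (mult * dim) = 2*1 + 2*1 + 2*1 + 2*1 + 3*1 + 1*1 = 12 = chi_rho(e) = 12.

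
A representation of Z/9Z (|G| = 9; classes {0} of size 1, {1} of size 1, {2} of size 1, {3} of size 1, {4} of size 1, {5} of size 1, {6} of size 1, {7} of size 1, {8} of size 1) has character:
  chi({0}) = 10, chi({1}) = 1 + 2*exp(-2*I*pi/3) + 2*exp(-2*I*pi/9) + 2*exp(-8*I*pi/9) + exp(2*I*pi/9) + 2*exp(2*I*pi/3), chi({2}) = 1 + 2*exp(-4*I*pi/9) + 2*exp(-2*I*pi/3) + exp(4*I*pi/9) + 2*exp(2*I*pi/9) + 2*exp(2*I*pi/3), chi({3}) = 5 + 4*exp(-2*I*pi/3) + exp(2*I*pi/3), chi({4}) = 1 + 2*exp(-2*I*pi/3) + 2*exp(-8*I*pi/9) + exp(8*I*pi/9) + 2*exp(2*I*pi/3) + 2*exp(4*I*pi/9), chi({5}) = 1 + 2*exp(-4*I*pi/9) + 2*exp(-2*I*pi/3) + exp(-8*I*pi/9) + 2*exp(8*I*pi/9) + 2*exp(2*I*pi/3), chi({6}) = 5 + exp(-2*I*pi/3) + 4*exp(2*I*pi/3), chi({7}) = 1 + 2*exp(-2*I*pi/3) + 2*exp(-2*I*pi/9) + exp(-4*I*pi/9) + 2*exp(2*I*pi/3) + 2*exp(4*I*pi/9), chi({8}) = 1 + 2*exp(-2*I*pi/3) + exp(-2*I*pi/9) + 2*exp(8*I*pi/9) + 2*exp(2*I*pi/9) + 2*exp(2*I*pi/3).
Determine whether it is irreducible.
Not irreducible (reducible): <chi, chi> = 18 > 1.

Reasoning: <chi, chi> = (1/|G|) sum_C |C| * |chi(C)|^2 = (1/9)[1*|10|^2 + 1*|1 + 2*exp(-2*I*pi/3) + 2*exp(-2*I*pi/9) + 2*exp(-8*I*pi/9) + exp(2*I*pi/9) + 2*exp(2*I*pi/3)|^2 + 1*|1 + 2*exp(-4*I*pi/9) + 2*exp(-2*I*pi/3) + exp(4*I*pi/9) + 2*exp(2*I*pi/9) + 2*exp(2*I*pi/3)|^2 + 1*|5 + 4*exp(-2*I*pi/3) + exp(2*I*pi/3)|^2 + 1*|1 + 2*exp(-2*I*pi/3) + 2*exp(-8*I*pi/9) + exp(8*I*pi/9) + 2*exp(2*I*pi/3) + 2*exp(4*I*pi/9)|^2 + 1*|1 + 2*exp(-4*I*pi/9) + 2*exp(-2*I*pi/3) + exp(-8*I*pi/9) + 2*exp(8*I*pi/9) + 2*exp(2*I*pi/3)|^2 + 1*|5 + exp(-2*I*pi/3) + 4*exp(2*I*pi/3)|^2 + 1*|1 + 2*exp(-2*I*pi/3) + 2*exp(-2*I*pi/9) + exp(-4*I*pi/9) + 2*exp(2*I*pi/3) + 2*exp(4*I*pi/9)|^2 + 1*|1 + 2*exp(-2*I*pi/3) + exp(-2*I*pi/9) + 2*exp(8*I*pi/9) + 2*exp(2*I*pi/9) + 2*exp(2*I*pi/3)|^2]
  = (1/9)[(100) + (18 + 12*exp(-4*I*pi/9) + 12*exp(-2*I*pi/3) + 7*exp(-2*I*pi/9) + 10*exp(-8*I*pi/9) + 10*exp(8*I*pi/9) + 7*exp(2*I*pi/9) + 12*exp(2*I*pi/3) + 12*exp(4*I*pi/9)) + (18 + 12*exp(-2*I*pi/3) + 7*exp(-4*I*pi/9) + 10*exp(-2*I*pi/9) + 12*exp(-8*I*pi/9) + 12*exp(8*I*pi/9) + 10*exp(2*I*pi/9) + 7*exp(4*I*pi/9) + 12*exp(2*I*pi/3)) + (13) + (18 + 12*exp(-2*I*pi/3) + 10*exp(-4*I*pi/9) + 12*exp(-2*I*pi/9) + 7*exp(-8*I*pi/9) + 7*exp(8*I*pi/9) + 12*exp(2*I*pi/9) + 10*exp(4*I*pi/9) + 12*exp(2*I*pi/3)) + (18 + 12*exp(-2*I*pi/3) + 10*exp(-4*I*pi/9) + 12*exp(-2*I*pi/9) + 7*exp(-8*I*pi/9) + 7*exp(8*I*pi/9) + 12*exp(2*I*pi/9) + 10*exp(4*I*pi/9) + 12*exp(2*I*pi/3)) + (13) + (18 + 12*exp(-2*I*pi/3) + 7*exp(-4*I*pi/9) + 10*exp(-2*I*pi/9) + 12*exp(-8*I*pi/9) + 12*exp(8*I*pi/9) + 10*exp(2*I*pi/9) + 7*exp(4*I*pi/9) + 12*exp(2*I*pi/3)) + (18 + 12*exp(-4*I*pi/9) + 12*exp(-2*I*pi/3) + 7*exp(-2*I*pi/9) + 10*exp(-8*I*pi/9) + 10*exp(8*I*pi/9) + 7*exp(2*I*pi/9) + 12*exp(2*I*pi/3) + 12*exp(4*I*pi/9))] = 162/9 = 18.
(Exp terms are combined using exp(i*s)*conj(exp(i*t)) = exp(i*(s-t)), and sums of them are collapsed using the identity that for every m > 1 the m distinct m-th roots of unity sum to 0, e.g. 1 + exp(2*I*pi/3) + exp(-2*I*pi/3) = 0.)
A character is irreducible iff <chi, chi> = 1, so this representation is reducible.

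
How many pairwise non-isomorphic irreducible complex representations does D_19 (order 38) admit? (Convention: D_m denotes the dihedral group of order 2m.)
11

The number of irreducible complex representations of a finite group equals its number of conjugacy classes. D_19 has 11 conjugacy classes ((n+3)/2 for n odd), so D_19 (order 38) has exactly 11 irreducible complex representations.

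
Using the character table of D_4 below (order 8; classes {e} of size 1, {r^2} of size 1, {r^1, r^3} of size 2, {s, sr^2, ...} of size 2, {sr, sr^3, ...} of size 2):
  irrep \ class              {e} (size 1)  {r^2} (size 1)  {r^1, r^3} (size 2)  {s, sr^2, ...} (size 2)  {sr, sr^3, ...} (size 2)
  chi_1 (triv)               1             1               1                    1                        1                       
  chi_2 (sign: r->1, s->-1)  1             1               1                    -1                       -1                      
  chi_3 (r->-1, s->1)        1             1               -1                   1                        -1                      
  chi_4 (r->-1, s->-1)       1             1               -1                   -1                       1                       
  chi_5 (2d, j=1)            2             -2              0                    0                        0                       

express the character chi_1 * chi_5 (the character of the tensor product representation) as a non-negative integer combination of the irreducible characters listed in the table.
chi_1 tensor chi_5 = chi_5 (all other irreducibles have multiplicity 0).

Solution. The character of a tensor product is the pointwise product (chi_1 * chi_5)(C) = chi_1(C) * chi_5(C):
  {e}: (1)*(2), {r^2}: (1)*(-2), {r^1, r^3}: (1)*(0), {s, sr^2, ...}: (1)*(0), {sr, sr^3, ...}: (1)*(0)
so (chi_1 * chi_5) takes values
  {e} -> 2, {r^2} -> -2, {r^1, r^3} -> 0, {s, sr^2, ...} -> 0, {sr, sr^3, ...} -> 0.
Now take the inner product of this character with each irreducible chi from the table, <chi_1*chi_5, chi> = (1/8) sum_C |C| (chi_1*chi_5)(C) conj(chi(C)):
  <chi_1*chi_5, chi_1> = (1/8)[1*(2)*conj(1) + 1*(-2)*conj(1) + 2*(0)*conj(1) + 2*(0)*conj(1) + 2*(0)*conj(1)]
      = (1/8)[(2) + (-2) + (0) + (0) + (0)] = 0/8 = 0
  <chi_1*chi_5, chi_2> = (1/8)[1*(2)*conj(1) + 1*(-2)*conj(1) + 2*(0)*conj(1) + 2*(0)*conj(-1) + 2*(0)*conj(-1)]
      = (1/8)[(2) + (-2) + (0) + (0) + (0)] = 0/8 = 0
  <chi_1*chi_5, chi_3> = (1/8)[1*(2)*conj(1) + 1*(-2)*conj(1) + 2*(0)*conj(-1) + 2*(0)*conj(1) + 2*(0)*conj(-1)]
      = (1/8)[(2) + (-2) + (0) + (0) + (0)] = 0/8 = 0
  <chi_1*chi_5, chi_4> = (1/8)[1*(2)*conj(1) + 1*(-2)*conj(1) + 2*(0)*conj(-1) + 2*(0)*conj(-1) + 2*(0)*conj(1)]
      = (1/8)[(2) + (-2) + (0) + (0) + (0)] = 0/8 = 0
  <chi_1*chi_5, chi_5> = (1/8)[1*(2)*conj(2) + 1*(-2)*conj(-2) + 2*(0)*conj(0) + 2*(0)*conj(0) + 2*(0)*conj(0)]
      = (1/8)[(4) + (4) + (0) + (0) + (0)] = 8/8 = 1
Hence the multiplicities are chi_5: 1. Dimension check: dim(chi_1)*dim(chi_5) = 1*2 = 2 and sum (mult * dim) = 1*2 = 2.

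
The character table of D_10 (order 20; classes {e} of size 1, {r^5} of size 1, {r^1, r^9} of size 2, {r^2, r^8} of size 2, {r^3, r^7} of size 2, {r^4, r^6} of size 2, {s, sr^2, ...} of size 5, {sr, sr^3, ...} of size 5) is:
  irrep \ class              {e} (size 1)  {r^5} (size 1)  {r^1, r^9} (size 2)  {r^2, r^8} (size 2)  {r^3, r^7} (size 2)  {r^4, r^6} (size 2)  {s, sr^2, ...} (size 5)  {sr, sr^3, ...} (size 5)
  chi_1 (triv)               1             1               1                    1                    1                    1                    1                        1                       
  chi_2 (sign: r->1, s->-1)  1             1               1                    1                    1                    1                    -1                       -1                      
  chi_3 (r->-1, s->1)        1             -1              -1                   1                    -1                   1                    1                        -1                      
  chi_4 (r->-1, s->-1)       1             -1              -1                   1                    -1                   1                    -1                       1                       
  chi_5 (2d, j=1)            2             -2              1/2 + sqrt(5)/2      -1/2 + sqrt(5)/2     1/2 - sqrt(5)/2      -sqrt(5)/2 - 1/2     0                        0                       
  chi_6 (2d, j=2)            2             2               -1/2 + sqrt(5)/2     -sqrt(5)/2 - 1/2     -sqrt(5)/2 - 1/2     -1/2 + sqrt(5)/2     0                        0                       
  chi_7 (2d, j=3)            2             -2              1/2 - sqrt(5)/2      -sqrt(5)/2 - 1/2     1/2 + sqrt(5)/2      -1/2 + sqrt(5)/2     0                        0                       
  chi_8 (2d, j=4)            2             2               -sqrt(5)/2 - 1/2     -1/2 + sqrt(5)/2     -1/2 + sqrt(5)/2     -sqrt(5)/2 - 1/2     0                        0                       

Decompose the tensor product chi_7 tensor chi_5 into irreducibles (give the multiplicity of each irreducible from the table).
chi_7 tensor chi_5 = chi_6 + chi_8 (all other irreducibles have multiplicity 0).

Reasoning: The character of a tensor product is the pointwise product (chi_7 * chi_5)(C) = chi_7(C) * chi_5(C):
  {e}: (2)*(2), {r^5}: (-2)*(-2), {r^1, r^9}: (1/2 - sqrt(5)/2)*(1/2 + sqrt(5)/2), {r^2, r^8}: (-sqrt(5)/2 - 1/2)*(-1/2 + sqrt(5)/2), {r^3, r^7}: (1/2 + sqrt(5)/2)*(1/2 - sqrt(5)/2), {r^4, r^6}: (-1/2 + sqrt(5)/2)*(-sqrt(5)/2 - 1/2), {s, sr^2, ...}: (0)*(0), {sr, sr^3, ...}: (0)*(0)
so (chi_7 * chi_5) takes values
  {e} -> 4, {r^5} -> 4, {r^1, r^9} -> -1, {r^2, r^8} -> -1, {r^3, r^7} -> -1, {r^4, r^6} -> -1, {s, sr^2, ...} -> 0, {sr, sr^3, ...} -> 0.
Now take the inner product of this character with each irreducible chi from the table, <chi_7*chi_5, chi> = (1/20) sum_C |C| (chi_7*chi_5)(C) conj(chi(C)):
  <chi_7*chi_5, chi_1> = (1/20)[1*(4)*conj(1) + 1*(4)*conj(1) + 2*(-1)*conj(1) + 2*(-1)*conj(1) + 2*(-1)*conj(1) + 2*(-1)*conj(1) + 5*(0)*conj(1) + 5*(0)*conj(1)]
      = (1/20)[(4) + (4) + (-2) + (-2) + (-2) + (-2) + (0) + (0)] = 0/20 = 0
  <chi_7*chi_5, chi_2> = (1/20)[1*(4)*conj(1) + 1*(4)*conj(1) + 2*(-1)*conj(1) + 2*(-1)*conj(1) + 2*(-1)*conj(1) + 2*(-1)*conj(1) + 5*(0)*conj(-1) + 5*(0)*conj(-1)]
      = (1/20)[(4) + (4) + (-2) + (-2) + (-2) + (-2) + (0) + (0)] = 0/20 = 0
  <chi_7*chi_5, chi_3> = (1/20)[1*(4)*conj(1) + 1*(4)*conj(-1) + 2*(-1)*conj(-1) + 2*(-1)*conj(1) + 2*(-1)*conj(-1) + 2*(-1)*conj(1) + 5*(0)*conj(1) + 5*(0)*conj(-1)]
      = (1/20)[(4) + (-4) + (2) + (-2) + (2) + (-2) + (0) + (0)] = 0/20 = 0
  <chi_7*chi_5, chi_4> = (1/20)[1*(4)*conj(1) + 1*(4)*conj(-1) + 2*(-1)*conj(-1) + 2*(-1)*conj(1) + 2*(-1)*conj(-1) + 2*(-1)*conj(1) + 5*(0)*conj(-1) + 5*(0)*conj(1)]
      = (1/20)[(4) + (-4) + (2) + (-2) + (2) + (-2) + (0) + (0)] = 0/20 = 0
  <chi_7*chi_5, chi_5> = (1/20)[1*(4)*conj(2) + 1*(4)*conj(-2) + 2*(-1)*conj(1/2 + sqrt(5)/2) + 2*(-1)*conj(-1/2 + sqrt(5)/2) + 2*(-1)*conj(1/2 - sqrt(5)/2) + 2*(-1)*conj(-sqrt(5)/2 - 1/2) + 5*(0)*conj(0) + 5*(0)*conj(0)]
      = (1/20)[(8) + (-8) + (-sqrt(5) - 1) + (1 - sqrt(5)) + (-1 + sqrt(5)) + (1 + sqrt(5)) + (0) + (0)] = 0/20 = 0
  <chi_7*chi_5, chi_6> = (1/20)[1*(4)*conj(2) + 1*(4)*conj(2) + 2*(-1)*conj(-1/2 + sqrt(5)/2) + 2*(-1)*conj(-sqrt(5)/2 - 1/2) + 2*(-1)*conj(-sqrt(5)/2 - 1/2) + 2*(-1)*conj(-1/2 + sqrt(5)/2) + 5*(0)*conj(0) + 5*(0)*conj(0)]
      = (1/20)[(8) + (8) + (1 - sqrt(5)) + (1 + sqrt(5)) + (1 + sqrt(5)) + (1 - sqrt(5)) + (0) + (0)] = 20/20 = 1
  <chi_7*chi_5, chi_7> = (1/20)[1*(4)*conj(2) + 1*(4)*conj(-2) + 2*(-1)*conj(1/2 - sqrt(5)/2) + 2*(-1)*conj(-sqrt(5)/2 - 1/2) + 2*(-1)*conj(1/2 + sqrt(5)/2) + 2*(-1)*conj(-1/2 + sqrt(5)/2) + 5*(0)*conj(0) + 5*(0)*conj(0)]
      = (1/20)[(8) + (-8) + (-1 + sqrt(5)) + (1 + sqrt(5)) + (-sqrt(5) - 1) + (1 - sqrt(5)) + (0) + (0)] = 0/20 = 0
  <chi_7*chi_5, chi_8> = (1/20)[1*(4)*conj(2) + 1*(4)*conj(2) + 2*(-1)*conj(-sqrt(5)/2 - 1/2) + 2*(-1)*conj(-1/2 + sqrt(5)/2) + 2*(-1)*conj(-1/2 + sqrt(5)/2) + 2*(-1)*conj(-sqrt(5)/2 - 1/2) + 5*(0)*conj(0) + 5*(0)*conj(0)]
      = (1/20)[(8) + (8) + (1 + sqrt(5)) + (1 - sqrt(5)) + (1 - sqrt(5)) + (1 + sqrt(5)) + (0) + (0)] = 20/20 = 1
Hence the multiplicities are chi_6: 1, chi_8: 1. Dimension check: dim(chi_7)*dim(chi_5) = 2*2 = 4 and sum (mult * dim) = 1*2 + 1*2 = 4.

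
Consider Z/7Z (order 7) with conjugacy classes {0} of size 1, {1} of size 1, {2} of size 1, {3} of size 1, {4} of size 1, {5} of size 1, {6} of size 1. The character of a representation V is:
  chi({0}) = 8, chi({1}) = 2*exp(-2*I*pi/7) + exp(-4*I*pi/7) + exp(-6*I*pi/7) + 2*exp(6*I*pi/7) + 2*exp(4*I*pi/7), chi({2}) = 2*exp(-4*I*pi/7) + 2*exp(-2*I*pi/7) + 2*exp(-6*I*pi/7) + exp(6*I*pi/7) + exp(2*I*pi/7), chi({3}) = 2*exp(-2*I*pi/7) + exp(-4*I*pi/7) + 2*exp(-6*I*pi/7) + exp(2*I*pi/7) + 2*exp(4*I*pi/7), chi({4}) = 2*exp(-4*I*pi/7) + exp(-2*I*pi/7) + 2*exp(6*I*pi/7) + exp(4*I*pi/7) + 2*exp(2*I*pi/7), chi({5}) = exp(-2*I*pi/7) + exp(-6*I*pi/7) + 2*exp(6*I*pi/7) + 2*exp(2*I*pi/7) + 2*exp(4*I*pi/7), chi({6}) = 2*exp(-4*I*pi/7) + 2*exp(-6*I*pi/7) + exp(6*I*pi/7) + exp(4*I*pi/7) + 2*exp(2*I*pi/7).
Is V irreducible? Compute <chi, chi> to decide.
Not irreducible (reducible): <chi, chi> = 14 > 1.

Why: <chi, chi> = (1/|G|) sum_C |C| * |chi(C)|^2 = (1/7)[1*|8|^2 + 1*|2*exp(-2*I*pi/7) + exp(-4*I*pi/7) + exp(-6*I*pi/7) + 2*exp(6*I*pi/7) + 2*exp(4*I*pi/7)|^2 + 1*|2*exp(-4*I*pi/7) + 2*exp(-2*I*pi/7) + 2*exp(-6*I*pi/7) + exp(6*I*pi/7) + exp(2*I*pi/7)|^2 + 1*|2*exp(-2*I*pi/7) + exp(-4*I*pi/7) + 2*exp(-6*I*pi/7) + exp(2*I*pi/7) + 2*exp(4*I*pi/7)|^2 + 1*|2*exp(-4*I*pi/7) + exp(-2*I*pi/7) + 2*exp(6*I*pi/7) + exp(4*I*pi/7) + 2*exp(2*I*pi/7)|^2 + 1*|exp(-2*I*pi/7) + exp(-6*I*pi/7) + 2*exp(6*I*pi/7) + 2*exp(2*I*pi/7) + 2*exp(4*I*pi/7)|^2 + 1*|2*exp(-4*I*pi/7) + 2*exp(-6*I*pi/7) + exp(6*I*pi/7) + exp(4*I*pi/7) + 2*exp(2*I*pi/7)|^2]
  = (1/7)[(64) + (14 + 9*exp(-2*I*pi/7) + 6*exp(-4*I*pi/7) + 10*exp(-6*I*pi/7) + 10*exp(6*I*pi/7) + 6*exp(4*I*pi/7) + 9*exp(2*I*pi/7)) + (14 + 9*exp(-4*I*pi/7) + 10*exp(-2*I*pi/7) + 6*exp(-6*I*pi/7) + 6*exp(6*I*pi/7) + 10*exp(2*I*pi/7) + 9*exp(4*I*pi/7)) + (14 + 10*exp(-4*I*pi/7) + 6*exp(-2*I*pi/7) + 9*exp(-6*I*pi/7) + 9*exp(6*I*pi/7) + 6*exp(2*I*pi/7) + 10*exp(4*I*pi/7)) + (14 + 10*exp(-4*I*pi/7) + 6*exp(-2*I*pi/7) + 9*exp(-6*I*pi/7) + 9*exp(6*I*pi/7) + 6*exp(2*I*pi/7) + 10*exp(4*I*pi/7)) + (14 + 9*exp(-4*I*pi/7) + 10*exp(-2*I*pi/7) + 6*exp(-6*I*pi/7) + 6*exp(6*I*pi/7) + 10*exp(2*I*pi/7) + 9*exp(4*I*pi/7)) + (14 + 9*exp(-2*I*pi/7) + 6*exp(-4*I*pi/7) + 10*exp(-6*I*pi/7) + 10*exp(6*I*pi/7) + 6*exp(4*I*pi/7) + 9*exp(2*I*pi/7))] = 98/7 = 14.
(Exp terms are combined using exp(i*s)*conj(exp(i*t)) = exp(i*(s-t)), and sums of them are collapsed using the identity that for every m > 1 the m distinct m-th roots of unity sum to 0, e.g. 1 + exp(2*I*pi/3) + exp(-2*I*pi/3) = 0.)
A character is irreducible iff <chi, chi> = 1, so this representation is reducible.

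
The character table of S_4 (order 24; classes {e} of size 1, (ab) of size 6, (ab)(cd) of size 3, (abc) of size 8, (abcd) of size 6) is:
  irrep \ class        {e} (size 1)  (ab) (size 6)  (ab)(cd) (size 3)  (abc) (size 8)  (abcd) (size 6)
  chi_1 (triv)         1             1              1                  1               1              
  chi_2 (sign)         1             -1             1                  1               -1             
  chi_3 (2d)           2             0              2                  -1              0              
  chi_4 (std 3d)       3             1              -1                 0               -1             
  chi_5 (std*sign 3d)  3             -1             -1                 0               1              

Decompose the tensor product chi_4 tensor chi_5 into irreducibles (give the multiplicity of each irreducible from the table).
chi_4 tensor chi_5 = chi_2 + chi_3 + chi_4 + chi_5 (all other irreducibles have multiplicity 0).

The character of a tensor product is the pointwise product (chi_4 * chi_5)(C) = chi_4(C) * chi_5(C):
  {e}: (3)*(3), (ab): (1)*(-1), (ab)(cd): (-1)*(-1), (abc): (0)*(0), (abcd): (-1)*(1)
so (chi_4 * chi_5) takes values
  {e} -> 9, (ab) -> -1, (ab)(cd) -> 1, (abc) -> 0, (abcd) -> -1.
Now take the inner product of this character with each irreducible chi from the table, <chi_4*chi_5, chi> = (1/24) sum_C |C| (chi_4*chi_5)(C) conj(chi(C)):
  <chi_4*chi_5, chi_1> = (1/24)[1*(9)*conj(1) + 6*(-1)*conj(1) + 3*(1)*conj(1) + 8*(0)*conj(1) + 6*(-1)*conj(1)]
      = (1/24)[(9) + (-6) + (3) + (0) + (-6)] = 0/24 = 0
  <chi_4*chi_5, chi_2> = (1/24)[1*(9)*conj(1) + 6*(-1)*conj(-1) + 3*(1)*conj(1) + 8*(0)*conj(1) + 6*(-1)*conj(-1)]
      = (1/24)[(9) + (6) + (3) + (0) + (6)] = 24/24 = 1
  <chi_4*chi_5, chi_3> = (1/24)[1*(9)*conj(2) + 6*(-1)*conj(0) + 3*(1)*conj(2) + 8*(0)*conj(-1) + 6*(-1)*conj(0)]
      = (1/24)[(18) + (0) + (6) + (0) + (0)] = 24/24 = 1
  <chi_4*chi_5, chi_4> = (1/24)[1*(9)*conj(3) + 6*(-1)*conj(1) + 3*(1)*conj(-1) + 8*(0)*conj(0) + 6*(-1)*conj(-1)]
      = (1/24)[(27) + (-6) + (-3) + (0) + (6)] = 24/24 = 1
  <chi_4*chi_5, chi_5> = (1/24)[1*(9)*conj(3) + 6*(-1)*conj(-1) + 3*(1)*conj(-1) + 8*(0)*conj(0) + 6*(-1)*conj(1)]
      = (1/24)[(27) + (6) + (-3) + (0) + (-6)] = 24/24 = 1
Hence the multiplicities are chi_2: 1, chi_3: 1, chi_4: 1, chi_5: 1. Dimension check: dim(chi_4)*dim(chi_5) = 3*3 = 9 and sum (mult * dim) = 1*1 + 1*2 + 1*3 + 1*3 = 9.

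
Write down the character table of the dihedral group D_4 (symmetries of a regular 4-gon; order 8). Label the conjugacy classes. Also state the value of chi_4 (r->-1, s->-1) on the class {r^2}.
Conjugacy classes: {e} of size 1, {r^2} of size 1, {r^1, r^3} of size 2, {s, sr^2, ...} of size 2, {sr, sr^3, ...} of size 2.
Character table:
  irrep \ class              {e} (size 1)  {r^2} (size 1)  {r^1, r^3} (size 2)  {s, sr^2, ...} (size 2)  {sr, sr^3, ...} (size 2)
  chi_1 (triv)               1             1               1                    1                        1                       
  chi_2 (sign: r->1, s->-1)  1             1               1                    -1                       -1                      
  chi_3 (r->-1, s->1)        1             1               -1                   1                        -1                      
  chi_4 (r->-1, s->-1)       1             1               -1                   -1                       1                       
  chi_5 (2d, j=1)            2             -2              0                    0                        0                       

Spot check: chi_4 (r->-1, s->-1) on {r^2} = 1.

Proof sketch: D_4 has order 2*4 = 8 with 5 conjugacy classes, hence 5 irreducibles. Sum of squared dims 1 + 1 + 1 + 1 + 4 = 8 = |G|. Linear characters come from the abelianisation; the 2-dimensional irreps have character r^k -> 2*cos(2*pi*j*k/4), reflections -> 0.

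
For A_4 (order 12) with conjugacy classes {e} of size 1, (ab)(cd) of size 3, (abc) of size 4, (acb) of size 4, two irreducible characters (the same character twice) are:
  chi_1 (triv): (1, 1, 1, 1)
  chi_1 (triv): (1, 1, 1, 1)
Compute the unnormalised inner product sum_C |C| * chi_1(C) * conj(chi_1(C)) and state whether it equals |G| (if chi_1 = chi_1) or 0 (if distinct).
Sum = 12 = |G| = 12; so <chi_1, chi_1> = 1 (norm-1 confirms irreducibility).

Details: Compute term by term over conjugacy classes (|C| * chi_1(C) * conj(chi_1(C))):
  1*(1)*conj(1) + 3*(1)*conj(1) + 4*(1)*conj(1) + 4*(1)*conj(1)
  = (1) + (3) + (4) + (4)
  = 12.
(Exp terms are combined using exp(i*s)*conj(exp(i*t)) = exp(i*(s-t)), and sums of them are collapsed using the identity that for every m > 1 the m distinct m-th roots of unity sum to 0, e.g. 1 + exp(2*I*pi/3) + exp(-2*I*pi/3) = 0.)
Dividing by |G| = 12 gives 12/12 = 1, matching the row-orthogonality relation <chi_1, chi_1> = [chi_1 = chi_1].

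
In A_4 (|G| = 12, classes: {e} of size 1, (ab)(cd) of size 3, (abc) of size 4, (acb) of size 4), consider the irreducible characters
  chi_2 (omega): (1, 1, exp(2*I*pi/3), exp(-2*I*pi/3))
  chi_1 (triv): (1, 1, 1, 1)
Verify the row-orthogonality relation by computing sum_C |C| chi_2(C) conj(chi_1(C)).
Sum = 0; so <chi_2, chi_1> = 0 (distinct irreducibles are orthogonal).

Derivation: Compute term by term over conjugacy classes (|C| * chi_2(C) * conj(chi_1(C))):
  1*(1)*conj(1) + 3*(1)*conj(1) + 4*(exp(2*I*pi/3))*conj(1) + 4*(exp(-2*I*pi/3))*conj(1)
  = (1) + (3) + (4*exp(2*I*pi/3)) + (4*exp(-2*I*pi/3))
  = 0.
(Exp terms are combined using exp(i*s)*conj(exp(i*t)) = exp(i*(s-t)), and sums of them are collapsed using the identity that for every m > 1 the m distinct m-th roots of unity sum to 0, e.g. 1 + exp(2*I*pi/3) + exp(-2*I*pi/3) = 0.)
Dividing by |G| = 12 gives 0/12 = 0, matching the row-orthogonality relation <chi_2, chi_1> = [chi_2 = chi_1].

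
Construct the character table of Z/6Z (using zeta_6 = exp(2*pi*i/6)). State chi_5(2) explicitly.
Character table of Z/6Z (irreps indexed chi_0,...,chi_5 with chi_k(m) = zeta_6^(k*m), zeta_6 = exp(2*pi*i/6)):
  irrep \ class  {0} (size 1)  {1} (size 1)    {2} (size 1)    {3} (size 1)  {4} (size 1)    {5} (size 1)  
  chi_0          1             1               1               1             1               1             
  chi_1          1             exp(I*pi/3)     exp(2*I*pi/3)   -1            exp(-2*I*pi/3)  exp(-I*pi/3)  
  chi_2          1             exp(2*I*pi/3)   exp(-2*I*pi/3)  1             exp(2*I*pi/3)   exp(-2*I*pi/3)
  chi_3          1             -1              1               -1            1               -1            
  chi_4          1             exp(-2*I*pi/3)  exp(2*I*pi/3)   1             exp(-2*I*pi/3)  exp(2*I*pi/3) 
  chi_5          1             exp(-I*pi/3)    exp(-2*I*pi/3)  -1            exp(2*I*pi/3)   exp(I*pi/3)   

Spot check: chi_5(2) = zeta_6^(5*2) = zeta_6^10 = exp(-2*I*pi/3).

Explanation: Z/6Z is abelian, so all 6 irreducible complex representations are 1-dimensional. They are given by chi_k(m) = zeta_6^(k*m) for k = 0,...,5. Row orthogonality: sum_m chi_k(m) conj(chi_l(m)) = 6 * [k = l].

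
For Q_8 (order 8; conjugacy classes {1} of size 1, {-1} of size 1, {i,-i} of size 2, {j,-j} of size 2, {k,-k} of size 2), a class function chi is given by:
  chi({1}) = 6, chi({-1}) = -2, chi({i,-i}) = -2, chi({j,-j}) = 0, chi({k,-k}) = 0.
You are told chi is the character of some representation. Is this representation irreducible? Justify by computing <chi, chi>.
Not irreducible (reducible): <chi, chi> = 6 > 1.

Details: <chi, chi> = (1/|G|) sum_C |C| * |chi(C)|^2 = (1/8)[1*|6|^2 + 1*|-2|^2 + 2*|-2|^2 + 2*|0|^2 + 2*|0|^2]
  = (1/8)[(36) + (4) + (8) + (0) + (0)] = 48/8 = 6.
A character is irreducible iff <chi, chi> = 1, so this representation is reducible.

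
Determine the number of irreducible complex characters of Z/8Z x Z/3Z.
24

Explanation: The number of irreducible complex representations of a finite group equals its number of conjugacy classes. Z/8Z x Z/3Z is abelian of order 24, so every element is its own conjugacy class: 24 classes, so Z/8Z x Z/3Z (order 24) has exactly 24 irreducible complex representations.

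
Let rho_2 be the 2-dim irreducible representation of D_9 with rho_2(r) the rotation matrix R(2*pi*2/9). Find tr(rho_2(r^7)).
chi_{rho_2}(r^7) = 2*cos(2*pi*2*7/9) = -2*cos(pi/9)

Reasoning: rho_2(r^7) is rotation by angle 2*pi*2*7/9, whose trace is 2*cos(2*pi*2*7/9) = -2*cos(pi/9).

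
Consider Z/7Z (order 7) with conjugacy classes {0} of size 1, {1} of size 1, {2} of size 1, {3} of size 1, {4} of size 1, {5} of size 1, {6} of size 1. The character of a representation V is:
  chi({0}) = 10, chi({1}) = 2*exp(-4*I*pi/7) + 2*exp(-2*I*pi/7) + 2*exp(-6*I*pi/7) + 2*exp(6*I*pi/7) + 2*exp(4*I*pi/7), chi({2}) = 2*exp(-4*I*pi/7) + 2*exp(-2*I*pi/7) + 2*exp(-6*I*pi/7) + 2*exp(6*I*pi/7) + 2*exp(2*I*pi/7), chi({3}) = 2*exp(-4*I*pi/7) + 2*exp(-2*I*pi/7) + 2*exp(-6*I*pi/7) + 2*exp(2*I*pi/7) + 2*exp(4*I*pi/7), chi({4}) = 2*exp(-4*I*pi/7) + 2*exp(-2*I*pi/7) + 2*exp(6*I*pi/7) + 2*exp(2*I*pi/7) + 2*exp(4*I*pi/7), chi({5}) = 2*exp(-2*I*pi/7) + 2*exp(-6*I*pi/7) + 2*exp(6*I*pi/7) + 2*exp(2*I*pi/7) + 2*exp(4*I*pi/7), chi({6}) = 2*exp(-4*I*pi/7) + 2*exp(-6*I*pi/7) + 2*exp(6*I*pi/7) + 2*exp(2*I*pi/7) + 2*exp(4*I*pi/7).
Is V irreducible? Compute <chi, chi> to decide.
Not irreducible (reducible): <chi, chi> = 20 > 1.

Argument: <chi, chi> = (1/|G|) sum_C |C| * |chi(C)|^2 = (1/7)[1*|10|^2 + 1*|2*exp(-4*I*pi/7) + 2*exp(-2*I*pi/7) + 2*exp(-6*I*pi/7) + 2*exp(6*I*pi/7) + 2*exp(4*I*pi/7)|^2 + 1*|2*exp(-4*I*pi/7) + 2*exp(-2*I*pi/7) + 2*exp(-6*I*pi/7) + 2*exp(6*I*pi/7) + 2*exp(2*I*pi/7)|^2 + 1*|2*exp(-4*I*pi/7) + 2*exp(-2*I*pi/7) + 2*exp(-6*I*pi/7) + 2*exp(2*I*pi/7) + 2*exp(4*I*pi/7)|^2 + 1*|2*exp(-4*I*pi/7) + 2*exp(-2*I*pi/7) + 2*exp(6*I*pi/7) + 2*exp(2*I*pi/7) + 2*exp(4*I*pi/7)|^2 + 1*|2*exp(-2*I*pi/7) + 2*exp(-6*I*pi/7) + 2*exp(6*I*pi/7) + 2*exp(2*I*pi/7) + 2*exp(4*I*pi/7)|^2 + 1*|2*exp(-4*I*pi/7) + 2*exp(-6*I*pi/7) + 2*exp(6*I*pi/7) + 2*exp(2*I*pi/7) + 2*exp(4*I*pi/7)|^2]
  = (1/7)[(100) + (20 + 16*exp(-2*I*pi/7) + 12*exp(-4*I*pi/7) + 12*exp(-6*I*pi/7) + 12*exp(6*I*pi/7) + 12*exp(4*I*pi/7) + 16*exp(2*I*pi/7)) + (20 + 16*exp(-4*I*pi/7) + 12*exp(-2*I*pi/7) + 12*exp(-6*I*pi/7) + 12*exp(6*I*pi/7) + 12*exp(2*I*pi/7) + 16*exp(4*I*pi/7)) + (20 + 12*exp(-4*I*pi/7) + 12*exp(-2*I*pi/7) + 16*exp(-6*I*pi/7) + 16*exp(6*I*pi/7) + 12*exp(2*I*pi/7) + 12*exp(4*I*pi/7)) + (20 + 12*exp(-4*I*pi/7) + 12*exp(-2*I*pi/7) + 16*exp(-6*I*pi/7) + 16*exp(6*I*pi/7) + 12*exp(2*I*pi/7) + 12*exp(4*I*pi/7)) + (20 + 16*exp(-4*I*pi/7) + 12*exp(-2*I*pi/7) + 12*exp(-6*I*pi/7) + 12*exp(6*I*pi/7) + 12*exp(2*I*pi/7) + 16*exp(4*I*pi/7)) + (20 + 16*exp(-2*I*pi/7) + 12*exp(-4*I*pi/7) + 12*exp(-6*I*pi/7) + 12*exp(6*I*pi/7) + 12*exp(4*I*pi/7) + 16*exp(2*I*pi/7))] = 140/7 = 20.
(Exp terms are combined using exp(i*s)*conj(exp(i*t)) = exp(i*(s-t)), and sums of them are collapsed using the identity that for every m > 1 the m distinct m-th roots of unity sum to 0, e.g. 1 + exp(2*I*pi/3) + exp(-2*I*pi/3) = 0.)
A character is irreducible iff <chi, chi> = 1, so this representation is reducible.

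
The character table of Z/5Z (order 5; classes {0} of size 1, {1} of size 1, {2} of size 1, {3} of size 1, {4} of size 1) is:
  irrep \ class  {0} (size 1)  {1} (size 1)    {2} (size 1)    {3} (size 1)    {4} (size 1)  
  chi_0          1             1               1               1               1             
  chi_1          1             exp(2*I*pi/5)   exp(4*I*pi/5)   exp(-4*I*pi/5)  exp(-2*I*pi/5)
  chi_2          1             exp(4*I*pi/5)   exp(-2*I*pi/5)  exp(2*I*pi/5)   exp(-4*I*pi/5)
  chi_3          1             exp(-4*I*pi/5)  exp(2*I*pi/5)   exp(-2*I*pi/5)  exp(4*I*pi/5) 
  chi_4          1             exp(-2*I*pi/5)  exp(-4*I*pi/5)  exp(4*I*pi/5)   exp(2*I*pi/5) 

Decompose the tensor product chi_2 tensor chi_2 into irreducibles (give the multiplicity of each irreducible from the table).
chi_2 tensor chi_2 = chi_4 (all other irreducibles have multiplicity 0).

Why: The character of a tensor product is the pointwise product (chi_2 * chi_2)(C) = chi_2(C) * chi_2(C):
  {0}: (1)*(1), {1}: (exp(4*I*pi/5))*(exp(4*I*pi/5)), {2}: (exp(-2*I*pi/5))*(exp(-2*I*pi/5)), {3}: (exp(2*I*pi/5))*(exp(2*I*pi/5)), {4}: (exp(-4*I*pi/5))*(exp(-4*I*pi/5))
so (chi_2 * chi_2) takes values
  {0} -> 1, {1} -> exp(-2*I*pi/5), {2} -> exp(-4*I*pi/5), {3} -> exp(4*I*pi/5), {4} -> exp(2*I*pi/5).
Now take the inner product of this character with each irreducible chi from the table, <chi_2*chi_2, chi> = (1/5) sum_C |C| (chi_2*chi_2)(C) conj(chi(C)):
  <chi_2*chi_2, chi_0> = (1/5)[1*(1)*conj(1) + 1*(exp(-2*I*pi/5))*conj(1) + 1*(exp(-4*I*pi/5))*conj(1) + 1*(exp(4*I*pi/5))*conj(1) + 1*(exp(2*I*pi/5))*conj(1)]
      = (1/5)[(1) + (exp(-2*I*pi/5)) + (exp(-4*I*pi/5)) + (exp(4*I*pi/5)) + (exp(2*I*pi/5))] = 0/5 = 0
  <chi_2*chi_2, chi_1> = (1/5)[1*(1)*conj(1) + 1*(exp(-2*I*pi/5))*conj(exp(2*I*pi/5)) + 1*(exp(-4*I*pi/5))*conj(exp(4*I*pi/5)) + 1*(exp(4*I*pi/5))*conj(exp(-4*I*pi/5)) + 1*(exp(2*I*pi/5))*conj(exp(-2*I*pi/5))]
      = (1/5)[(1) + (exp(-4*I*pi/5)) + (exp(2*I*pi/5)) + (exp(-2*I*pi/5)) + (exp(4*I*pi/5))] = 0/5 = 0
  <chi_2*chi_2, chi_2> = (1/5)[1*(1)*conj(1) + 1*(exp(-2*I*pi/5))*conj(exp(4*I*pi/5)) + 1*(exp(-4*I*pi/5))*conj(exp(-2*I*pi/5)) + 1*(exp(4*I*pi/5))*conj(exp(2*I*pi/5)) + 1*(exp(2*I*pi/5))*conj(exp(-4*I*pi/5))]
      = (1/5)[(1) + (exp(4*I*pi/5)) + (exp(-2*I*pi/5)) + (exp(2*I*pi/5)) + (exp(-4*I*pi/5))] = 0/5 = 0
  <chi_2*chi_2, chi_3> = (1/5)[1*(1)*conj(1) + 1*(exp(-2*I*pi/5))*conj(exp(-4*I*pi/5)) + 1*(exp(-4*I*pi/5))*conj(exp(2*I*pi/5)) + 1*(exp(4*I*pi/5))*conj(exp(-2*I*pi/5)) + 1*(exp(2*I*pi/5))*conj(exp(4*I*pi/5))]
      = (1/5)[(1) + (exp(2*I*pi/5)) + (exp(4*I*pi/5)) + (exp(-4*I*pi/5)) + (exp(-2*I*pi/5))] = 0/5 = 0
  <chi_2*chi_2, chi_4> = (1/5)[1*(1)*conj(1) + 1*(exp(-2*I*pi/5))*conj(exp(-2*I*pi/5)) + 1*(exp(-4*I*pi/5))*conj(exp(-4*I*pi/5)) + 1*(exp(4*I*pi/5))*conj(exp(4*I*pi/5)) + 1*(exp(2*I*pi/5))*conj(exp(2*I*pi/5))]
      = (1/5)[(1) + (1) + (1) + (1) + (1)] = 5/5 = 1
(Exp terms are combined using exp(i*s)*conj(exp(i*t)) = exp(i*(s-t)), and sums of them are collapsed using the identity that for every m > 1 the m distinct m-th roots of unity sum to 0, e.g. 1 + exp(2*I*pi/3) + exp(-2*I*pi/3) = 0.)
Hence the multiplicities are chi_4: 1. Dimension check: dim(chi_2)*dim(chi_2) = 1*1 = 1 and sum (mult * dim) = 1*1 = 1.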